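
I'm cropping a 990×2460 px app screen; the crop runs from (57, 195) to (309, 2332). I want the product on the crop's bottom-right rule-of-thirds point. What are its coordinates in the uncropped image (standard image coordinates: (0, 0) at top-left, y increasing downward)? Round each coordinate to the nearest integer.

Crop width = 309 − 57 = 252 px; one third is 84.00 px.
Crop height = 2332 − 195 = 2137 px; one third is 712.33 px.
The bottom-right point is two-thirds across and two-thirds down within the crop:
x = 57 + 2 × 84.00 ≈ 225; y = 195 + 2 × 712.33 ≈ 1620.

(225, 1620)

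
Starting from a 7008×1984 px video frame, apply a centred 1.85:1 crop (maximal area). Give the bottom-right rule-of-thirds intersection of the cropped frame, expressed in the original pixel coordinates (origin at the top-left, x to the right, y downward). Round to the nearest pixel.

7008/1984 > 1.85/1, so the 1.85:1 crop keeps the full height 1984 and trims width to 1984 × 1.85/1 = 3670.40 px.
Left offset = (7008 − 3670.40)/2 = 1668.80 px; top offset = 0.
Bottom-right is two-thirds across and two-thirds down within the crop:
x = 1668.80 + 2 × 3670.40/3 ≈ 4116; y = 0.00 + 2 × 1984.00/3 ≈ 1323.

x = 4116 px, y = 1323 px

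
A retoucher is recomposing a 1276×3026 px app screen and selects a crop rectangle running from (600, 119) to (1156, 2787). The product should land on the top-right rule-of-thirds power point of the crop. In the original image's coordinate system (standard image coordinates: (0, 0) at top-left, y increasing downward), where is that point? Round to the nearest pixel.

(971, 1008)

Crop width = 1156 − 600 = 556 px; one third is 185.33 px.
Crop height = 2787 − 119 = 2668 px; one third is 889.33 px.
The top-right point is two-thirds across and one-third down within the crop:
x = 600 + 2 × 185.33 ≈ 971; y = 119 + 1 × 889.33 ≈ 1008.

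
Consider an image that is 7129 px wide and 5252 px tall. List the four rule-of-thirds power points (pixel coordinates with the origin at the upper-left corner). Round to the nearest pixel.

(2376, 1751), (4753, 1751), (2376, 3501), (4753, 3501)

One third of 7129 is 2376.33; one third of 5252 is 1750.67.
Vertical third lines at x = 2376 and x = 4753; horizontal third lines at y = 1751 and y = 3501.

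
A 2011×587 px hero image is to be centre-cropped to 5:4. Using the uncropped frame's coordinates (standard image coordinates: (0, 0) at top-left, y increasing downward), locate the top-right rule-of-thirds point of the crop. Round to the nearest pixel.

2011/587 > 5/4, so the 5:4 crop keeps the full height 587 and trims width to 587 × 5/4 = 733.75 px.
Left offset = (2011 − 733.75)/2 = 638.62 px; top offset = 0.
Top-right is two-thirds across and one-third down within the crop:
x = 638.62 + 2 × 733.75/3 ≈ 1128; y = 0.00 + 1 × 587.00/3 ≈ 196.

x = 1128 px, y = 196 px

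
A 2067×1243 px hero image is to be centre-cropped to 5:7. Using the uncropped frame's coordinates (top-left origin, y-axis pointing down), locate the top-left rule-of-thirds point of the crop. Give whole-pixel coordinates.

x = 886 px, y = 414 px

2067/1243 > 5/7, so the 5:7 crop keeps the full height 1243 and trims width to 1243 × 5/7 = 887.86 px.
Left offset = (2067 − 887.86)/2 = 589.57 px; top offset = 0.
Top-left is one-third across and one-third down within the crop:
x = 589.57 + 1 × 887.86/3 ≈ 886; y = 0.00 + 1 × 1243.00/3 ≈ 414.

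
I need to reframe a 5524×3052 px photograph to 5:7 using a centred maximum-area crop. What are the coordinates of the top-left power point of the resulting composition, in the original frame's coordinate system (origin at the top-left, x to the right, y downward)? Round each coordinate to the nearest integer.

x = 2399 px, y = 1017 px

5524/3052 > 5/7, so the 5:7 crop keeps the full height 3052 and trims width to 3052 × 5/7 = 2180.00 px.
Left offset = (5524 − 2180.00)/2 = 1672.00 px; top offset = 0.
Top-left is one-third across and one-third down within the crop:
x = 1672.00 + 1 × 2180.00/3 ≈ 2399; y = 0.00 + 1 × 3052.00/3 ≈ 1017.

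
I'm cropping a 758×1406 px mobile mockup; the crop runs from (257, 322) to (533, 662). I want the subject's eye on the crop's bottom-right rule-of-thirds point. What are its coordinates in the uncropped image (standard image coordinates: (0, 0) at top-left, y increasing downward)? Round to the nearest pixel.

x = 441 px, y = 549 px

Crop width = 533 − 257 = 276 px; one third is 92.00 px.
Crop height = 662 − 322 = 340 px; one third is 113.33 px.
The bottom-right point is two-thirds across and two-thirds down within the crop:
x = 257 + 2 × 92.00 ≈ 441; y = 322 + 2 × 113.33 ≈ 549.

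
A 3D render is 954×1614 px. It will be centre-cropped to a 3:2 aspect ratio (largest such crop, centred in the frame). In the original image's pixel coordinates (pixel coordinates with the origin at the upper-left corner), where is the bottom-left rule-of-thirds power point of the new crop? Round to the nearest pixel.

954/1614 < 3/2, so the 3:2 crop keeps the full width 954 and trims height to 954 × 2/3 = 636.00 px.
Top offset = (1614 − 636.00)/2 = 489.00 px; left offset = 0.
Bottom-left is one-third across and two-thirds down within the crop:
x = 0.00 + 1 × 954.00/3 ≈ 318; y = 489.00 + 2 × 636.00/3 ≈ 913.

(318, 913)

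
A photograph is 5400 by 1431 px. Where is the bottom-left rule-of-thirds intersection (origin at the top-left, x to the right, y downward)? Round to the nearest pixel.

(1800, 954)

The bottom-left point sits one-third of the way across and two-thirds of the way down.
x = 1 × 5400/3 ≈ 1800; y = 2 × 1431/3 ≈ 954.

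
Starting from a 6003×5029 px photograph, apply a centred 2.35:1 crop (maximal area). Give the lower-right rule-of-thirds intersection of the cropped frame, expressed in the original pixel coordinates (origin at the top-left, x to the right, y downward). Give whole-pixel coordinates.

6003/5029 < 2.35/1, so the 2.35:1 crop keeps the full width 6003 and trims height to 6003 × 1/2.35 = 2554.47 px.
Top offset = (5029 − 2554.47)/2 = 1237.27 px; left offset = 0.
Lower-right is two-thirds across and two-thirds down within the crop:
x = 0.00 + 2 × 6003.00/3 ≈ 4002; y = 1237.27 + 2 × 2554.47/3 ≈ 2940.

(4002, 2940)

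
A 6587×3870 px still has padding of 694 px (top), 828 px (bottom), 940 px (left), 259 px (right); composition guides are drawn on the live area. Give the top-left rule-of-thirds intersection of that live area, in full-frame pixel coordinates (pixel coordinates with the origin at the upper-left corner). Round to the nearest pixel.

x = 2736 px, y = 1477 px

Content width = 6587 − 940 − 259 = 5388 px; content height = 3870 − 694 − 828 = 2348 px.
Top-left is one-third across and one-third down within the live area.
x = 940 + 1 × 5388/3 = 940 + 1796.00 ≈ 2736
y = 694 + 1 × 2348/3 = 694 + 782.67 ≈ 1477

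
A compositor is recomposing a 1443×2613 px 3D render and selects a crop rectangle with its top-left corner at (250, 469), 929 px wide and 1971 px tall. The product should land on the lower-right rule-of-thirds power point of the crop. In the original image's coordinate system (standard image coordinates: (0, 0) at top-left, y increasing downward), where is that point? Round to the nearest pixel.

One third of the crop width 929 is 309.67 px.
One third of the crop height 1971 is 657.00 px.
The lower-right point is two-thirds across and two-thirds down within the crop:
x = 250 + 2 × 309.67 ≈ 869; y = 469 + 2 × 657.00 ≈ 1783.

x = 869 px, y = 1783 px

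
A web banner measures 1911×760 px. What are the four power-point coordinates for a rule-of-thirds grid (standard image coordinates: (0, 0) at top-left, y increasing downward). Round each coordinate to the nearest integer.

One third of 1911 is 637; one third of 760 is 253.33.
Vertical third lines at x = 637 and x = 1274; horizontal third lines at y = 253 and y = 507.

(637, 253), (1274, 253), (637, 507), (1274, 507)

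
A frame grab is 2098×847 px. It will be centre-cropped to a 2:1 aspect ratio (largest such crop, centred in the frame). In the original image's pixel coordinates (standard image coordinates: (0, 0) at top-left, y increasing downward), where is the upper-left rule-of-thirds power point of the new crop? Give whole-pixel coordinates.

2098/847 > 2/1, so the 2:1 crop keeps the full height 847 and trims width to 847 × 2/1 = 1694.00 px.
Left offset = (2098 − 1694.00)/2 = 202.00 px; top offset = 0.
Upper-left is one-third across and one-third down within the crop:
x = 202.00 + 1 × 1694.00/3 ≈ 767; y = 0.00 + 1 × 847.00/3 ≈ 282.

(767, 282)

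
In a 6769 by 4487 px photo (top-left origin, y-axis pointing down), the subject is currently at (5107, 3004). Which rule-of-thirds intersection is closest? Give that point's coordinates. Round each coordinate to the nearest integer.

x = 4513 px, y = 2991 px

Third lines: x ∈ {2256, 4513}, y ∈ {1496, 2991}.
5107 is closer to x = 4513; 3004 is closer to y = 2991.
So the nearest intersection is the lower-right power point.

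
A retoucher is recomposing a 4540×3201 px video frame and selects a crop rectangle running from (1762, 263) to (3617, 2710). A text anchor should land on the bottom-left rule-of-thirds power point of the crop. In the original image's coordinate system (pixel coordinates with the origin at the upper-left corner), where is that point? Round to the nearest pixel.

x = 2380 px, y = 1894 px

Crop width = 3617 − 1762 = 1855 px; one third is 618.33 px.
Crop height = 2710 − 263 = 2447 px; one third is 815.67 px.
The bottom-left point is one-third across and two-thirds down within the crop:
x = 1762 + 1 × 618.33 ≈ 2380; y = 263 + 2 × 815.67 ≈ 1894.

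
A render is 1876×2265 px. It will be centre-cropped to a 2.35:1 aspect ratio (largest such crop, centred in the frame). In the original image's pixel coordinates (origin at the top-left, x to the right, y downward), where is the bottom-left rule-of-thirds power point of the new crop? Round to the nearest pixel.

1876/2265 < 2.35/1, so the 2.35:1 crop keeps the full width 1876 and trims height to 1876 × 1/2.35 = 798.30 px.
Top offset = (2265 − 798.30)/2 = 733.35 px; left offset = 0.
Bottom-left is one-third across and two-thirds down within the crop:
x = 0.00 + 1 × 1876.00/3 ≈ 625; y = 733.35 + 2 × 798.30/3 ≈ 1266.

(625, 1266)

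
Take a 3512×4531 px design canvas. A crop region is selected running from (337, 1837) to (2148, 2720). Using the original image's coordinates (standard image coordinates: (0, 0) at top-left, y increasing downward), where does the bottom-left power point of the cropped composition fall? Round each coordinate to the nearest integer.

x = 941 px, y = 2426 px

Crop width = 2148 − 337 = 1811 px; one third is 603.67 px.
Crop height = 2720 − 1837 = 883 px; one third is 294.33 px.
The bottom-left point is one-third across and two-thirds down within the crop:
x = 337 + 1 × 603.67 ≈ 941; y = 1837 + 2 × 294.33 ≈ 2426.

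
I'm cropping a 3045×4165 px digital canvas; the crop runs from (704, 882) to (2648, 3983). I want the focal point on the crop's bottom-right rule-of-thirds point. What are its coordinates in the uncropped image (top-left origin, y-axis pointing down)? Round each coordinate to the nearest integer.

(2000, 2949)

Crop width = 2648 − 704 = 1944 px; one third is 648.00 px.
Crop height = 3983 − 882 = 3101 px; one third is 1033.67 px.
The bottom-right point is two-thirds across and two-thirds down within the crop:
x = 704 + 2 × 648.00 ≈ 2000; y = 882 + 2 × 1033.67 ≈ 2949.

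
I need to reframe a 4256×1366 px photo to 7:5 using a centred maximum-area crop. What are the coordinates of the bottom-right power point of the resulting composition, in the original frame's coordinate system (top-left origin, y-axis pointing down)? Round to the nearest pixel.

4256/1366 > 7/5, so the 7:5 crop keeps the full height 1366 and trims width to 1366 × 7/5 = 1912.40 px.
Left offset = (4256 − 1912.40)/2 = 1171.80 px; top offset = 0.
Bottom-right is two-thirds across and two-thirds down within the crop:
x = 1171.80 + 2 × 1912.40/3 ≈ 2447; y = 0.00 + 2 × 1366.00/3 ≈ 911.

x = 2447 px, y = 911 px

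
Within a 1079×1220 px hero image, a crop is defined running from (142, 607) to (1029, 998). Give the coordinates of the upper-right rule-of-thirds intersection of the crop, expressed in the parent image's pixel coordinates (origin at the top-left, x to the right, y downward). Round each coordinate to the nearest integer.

Crop width = 1029 − 142 = 887 px; one third is 295.67 px.
Crop height = 998 − 607 = 391 px; one third is 130.33 px.
The upper-right point is two-thirds across and one-third down within the crop:
x = 142 + 2 × 295.67 ≈ 733; y = 607 + 1 × 130.33 ≈ 737.

x = 733 px, y = 737 px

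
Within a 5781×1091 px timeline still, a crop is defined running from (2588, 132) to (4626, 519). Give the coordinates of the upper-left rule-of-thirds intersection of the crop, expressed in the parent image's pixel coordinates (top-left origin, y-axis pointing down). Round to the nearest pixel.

Crop width = 4626 − 2588 = 2038 px; one third is 679.33 px.
Crop height = 519 − 132 = 387 px; one third is 129.00 px.
The upper-left point is one-third across and one-third down within the crop:
x = 2588 + 1 × 679.33 ≈ 3267; y = 132 + 1 × 129.00 ≈ 261.

x = 3267 px, y = 261 px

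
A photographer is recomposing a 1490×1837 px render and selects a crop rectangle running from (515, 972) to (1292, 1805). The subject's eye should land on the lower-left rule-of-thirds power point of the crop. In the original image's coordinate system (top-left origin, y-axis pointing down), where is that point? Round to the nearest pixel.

Crop width = 1292 − 515 = 777 px; one third is 259.00 px.
Crop height = 1805 − 972 = 833 px; one third is 277.67 px.
The lower-left point is one-third across and two-thirds down within the crop:
x = 515 + 1 × 259.00 ≈ 774; y = 972 + 2 × 277.67 ≈ 1527.

x = 774 px, y = 1527 px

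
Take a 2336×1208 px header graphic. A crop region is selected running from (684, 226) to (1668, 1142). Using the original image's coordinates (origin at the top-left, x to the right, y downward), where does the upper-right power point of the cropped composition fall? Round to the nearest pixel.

Crop width = 1668 − 684 = 984 px; one third is 328.00 px.
Crop height = 1142 − 226 = 916 px; one third is 305.33 px.
The upper-right point is two-thirds across and one-third down within the crop:
x = 684 + 2 × 328.00 ≈ 1340; y = 226 + 1 × 305.33 ≈ 531.

x = 1340 px, y = 531 px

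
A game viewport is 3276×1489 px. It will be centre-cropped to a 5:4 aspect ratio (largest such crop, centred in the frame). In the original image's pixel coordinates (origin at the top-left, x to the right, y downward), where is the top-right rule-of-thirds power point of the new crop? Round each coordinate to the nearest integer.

3276/1489 > 5/4, so the 5:4 crop keeps the full height 1489 and trims width to 1489 × 5/4 = 1861.25 px.
Left offset = (3276 − 1861.25)/2 = 707.38 px; top offset = 0.
Top-right is two-thirds across and one-third down within the crop:
x = 707.38 + 2 × 1861.25/3 ≈ 1948; y = 0.00 + 1 × 1489.00/3 ≈ 496.

x = 1948 px, y = 496 px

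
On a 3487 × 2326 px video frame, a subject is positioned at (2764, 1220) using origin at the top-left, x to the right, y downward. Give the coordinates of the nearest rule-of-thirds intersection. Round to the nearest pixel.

x = 2325 px, y = 1551 px

Third lines: x ∈ {1162, 2325}, y ∈ {775, 1551}.
2764 is closer to x = 2325; 1220 is closer to y = 1551.
So the nearest intersection is the lower-right power point.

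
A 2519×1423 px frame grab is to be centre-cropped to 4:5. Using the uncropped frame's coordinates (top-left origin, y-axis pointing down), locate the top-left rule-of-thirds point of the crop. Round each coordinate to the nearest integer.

x = 1070 px, y = 474 px

2519/1423 > 4/5, so the 4:5 crop keeps the full height 1423 and trims width to 1423 × 4/5 = 1138.40 px.
Left offset = (2519 − 1138.40)/2 = 690.30 px; top offset = 0.
Top-left is one-third across and one-third down within the crop:
x = 690.30 + 1 × 1138.40/3 ≈ 1070; y = 0.00 + 1 × 1423.00/3 ≈ 474.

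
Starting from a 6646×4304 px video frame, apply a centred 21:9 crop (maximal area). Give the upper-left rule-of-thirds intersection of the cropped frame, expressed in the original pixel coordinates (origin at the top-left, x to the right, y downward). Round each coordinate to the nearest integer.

6646/4304 < 21/9, so the 21:9 crop keeps the full width 6646 and trims height to 6646 × 9/21 = 2848.29 px.
Top offset = (4304 − 2848.29)/2 = 727.86 px; left offset = 0.
Upper-left is one-third across and one-third down within the crop:
x = 0.00 + 1 × 6646.00/3 ≈ 2215; y = 727.86 + 1 × 2848.29/3 ≈ 1677.

x = 2215 px, y = 1677 px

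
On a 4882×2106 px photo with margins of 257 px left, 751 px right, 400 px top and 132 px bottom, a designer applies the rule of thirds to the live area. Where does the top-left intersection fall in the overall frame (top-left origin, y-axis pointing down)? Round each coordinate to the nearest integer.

Content width = 4882 − 257 − 751 = 3874 px; content height = 2106 − 400 − 132 = 1574 px.
Top-left is one-third across and one-third down within the live area.
x = 257 + 1 × 3874/3 = 257 + 1291.33 ≈ 1548
y = 400 + 1 × 1574/3 = 400 + 524.67 ≈ 925

(1548, 925)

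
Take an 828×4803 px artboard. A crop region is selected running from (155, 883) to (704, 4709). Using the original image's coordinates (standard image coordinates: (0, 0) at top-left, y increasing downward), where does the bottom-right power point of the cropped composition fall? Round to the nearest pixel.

Crop width = 704 − 155 = 549 px; one third is 183.00 px.
Crop height = 4709 − 883 = 3826 px; one third is 1275.33 px.
The bottom-right point is two-thirds across and two-thirds down within the crop:
x = 155 + 2 × 183.00 ≈ 521; y = 883 + 2 × 1275.33 ≈ 3434.

(521, 3434)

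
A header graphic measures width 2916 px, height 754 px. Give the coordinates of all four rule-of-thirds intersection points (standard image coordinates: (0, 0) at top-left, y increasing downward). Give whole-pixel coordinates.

One third of 2916 is 972; one third of 754 is 251.33.
Vertical third lines at x = 972 and x = 1944; horizontal third lines at y = 251 and y = 503.

(972, 251), (1944, 251), (972, 503), (1944, 503)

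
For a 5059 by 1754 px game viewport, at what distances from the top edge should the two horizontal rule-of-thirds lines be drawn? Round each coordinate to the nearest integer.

y = 585 px and y = 1169 px

1754 / 3 = 584.67, so the horizontal lines sit at one and two thirds of 1754.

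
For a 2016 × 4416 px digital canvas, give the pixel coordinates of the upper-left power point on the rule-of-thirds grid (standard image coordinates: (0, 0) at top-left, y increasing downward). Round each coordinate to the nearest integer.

The upper-left point sits one-third of the way across and one-third of the way down.
x = 1 × 2016/3 ≈ 672; y = 1 × 4416/3 ≈ 1472.

x = 672 px, y = 1472 px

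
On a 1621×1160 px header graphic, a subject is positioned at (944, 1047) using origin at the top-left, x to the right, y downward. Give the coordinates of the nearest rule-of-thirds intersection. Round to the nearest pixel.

(1081, 773)

Third lines: x ∈ {540, 1081}, y ∈ {387, 773}.
944 is closer to x = 1081; 1047 is closer to y = 773.
So the nearest intersection is the lower-right power point.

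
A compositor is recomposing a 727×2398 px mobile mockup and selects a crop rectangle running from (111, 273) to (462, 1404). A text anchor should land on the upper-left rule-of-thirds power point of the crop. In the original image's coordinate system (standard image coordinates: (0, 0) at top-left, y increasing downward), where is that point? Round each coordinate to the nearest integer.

Crop width = 462 − 111 = 351 px; one third is 117.00 px.
Crop height = 1404 − 273 = 1131 px; one third is 377.00 px.
The upper-left point is one-third across and one-third down within the crop:
x = 111 + 1 × 117.00 ≈ 228; y = 273 + 1 × 377.00 ≈ 650.

(228, 650)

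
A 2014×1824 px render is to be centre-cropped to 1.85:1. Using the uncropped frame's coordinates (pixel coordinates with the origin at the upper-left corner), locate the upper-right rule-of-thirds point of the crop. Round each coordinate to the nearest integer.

x = 1343 px, y = 731 px

2014/1824 < 1.85/1, so the 1.85:1 crop keeps the full width 2014 and trims height to 2014 × 1/1.85 = 1088.65 px.
Top offset = (1824 − 1088.65)/2 = 367.68 px; left offset = 0.
Upper-right is two-thirds across and one-third down within the crop:
x = 0.00 + 2 × 2014.00/3 ≈ 1343; y = 367.68 + 1 × 1088.65/3 ≈ 731.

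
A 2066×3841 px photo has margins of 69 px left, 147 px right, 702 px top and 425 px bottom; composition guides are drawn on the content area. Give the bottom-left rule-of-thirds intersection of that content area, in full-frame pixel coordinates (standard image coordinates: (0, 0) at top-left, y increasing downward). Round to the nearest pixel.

Content width = 2066 − 69 − 147 = 1850 px; content height = 3841 − 702 − 425 = 2714 px.
Bottom-left is one-third across and two-thirds down within the content area.
x = 69 + 1 × 1850/3 = 69 + 616.67 ≈ 686
y = 702 + 2 × 2714/3 = 702 + 1809.33 ≈ 2511

x = 686 px, y = 2511 px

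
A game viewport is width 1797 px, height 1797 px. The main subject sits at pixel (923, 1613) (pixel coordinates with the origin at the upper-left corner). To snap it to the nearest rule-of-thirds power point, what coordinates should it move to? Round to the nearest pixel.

x = 1198 px, y = 1198 px

Third lines: x ∈ {599, 1198}, y ∈ {599, 1198}.
923 is closer to x = 1198; 1613 is closer to y = 1198.
So the nearest intersection is the lower-right power point.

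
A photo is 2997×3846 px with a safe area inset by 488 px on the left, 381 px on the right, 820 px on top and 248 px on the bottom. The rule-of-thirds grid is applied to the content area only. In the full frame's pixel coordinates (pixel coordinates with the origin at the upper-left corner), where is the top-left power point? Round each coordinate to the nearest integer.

(1197, 1746)

Content width = 2997 − 488 − 381 = 2128 px; content height = 3846 − 820 − 248 = 2778 px.
Top-left is one-third across and one-third down within the content area.
x = 488 + 1 × 2128/3 = 488 + 709.33 ≈ 1197
y = 820 + 1 × 2778/3 = 820 + 926.00 ≈ 1746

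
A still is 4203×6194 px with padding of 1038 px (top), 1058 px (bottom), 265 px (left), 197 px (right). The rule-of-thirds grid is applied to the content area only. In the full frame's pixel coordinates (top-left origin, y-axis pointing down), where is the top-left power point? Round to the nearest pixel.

x = 1512 px, y = 2404 px

Content width = 4203 − 265 − 197 = 3741 px; content height = 6194 − 1038 − 1058 = 4098 px.
Top-left is one-third across and one-third down within the content area.
x = 265 + 1 × 3741/3 = 265 + 1247.00 ≈ 1512
y = 1038 + 1 × 4098/3 = 1038 + 1366.00 ≈ 2404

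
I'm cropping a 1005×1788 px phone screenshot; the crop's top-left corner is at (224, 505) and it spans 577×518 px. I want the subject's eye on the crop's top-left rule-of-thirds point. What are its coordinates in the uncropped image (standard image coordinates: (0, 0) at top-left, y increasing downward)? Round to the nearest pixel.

One third of the crop width 577 is 192.33 px.
One third of the crop height 518 is 172.67 px.
The top-left point is one-third across and one-third down within the crop:
x = 224 + 1 × 192.33 ≈ 416; y = 505 + 1 × 172.67 ≈ 678.

(416, 678)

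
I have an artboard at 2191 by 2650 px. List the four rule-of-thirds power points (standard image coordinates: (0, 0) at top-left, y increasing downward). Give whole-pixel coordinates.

(730, 883), (1461, 883), (730, 1767), (1461, 1767)

One third of 2191 is 730.33; one third of 2650 is 883.33.
Vertical third lines at x = 730 and x = 1461; horizontal third lines at y = 883 and y = 1767.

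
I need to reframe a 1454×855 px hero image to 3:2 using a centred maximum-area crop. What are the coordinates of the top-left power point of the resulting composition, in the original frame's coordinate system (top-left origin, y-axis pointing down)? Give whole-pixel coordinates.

1454/855 > 3/2, so the 3:2 crop keeps the full height 855 and trims width to 855 × 3/2 = 1282.50 px.
Left offset = (1454 − 1282.50)/2 = 85.75 px; top offset = 0.
Top-left is one-third across and one-third down within the crop:
x = 85.75 + 1 × 1282.50/3 ≈ 513; y = 0.00 + 1 × 855.00/3 ≈ 285.

x = 513 px, y = 285 px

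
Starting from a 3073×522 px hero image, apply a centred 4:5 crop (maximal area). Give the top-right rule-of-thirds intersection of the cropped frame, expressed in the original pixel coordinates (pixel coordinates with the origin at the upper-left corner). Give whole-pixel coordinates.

3073/522 > 4/5, so the 4:5 crop keeps the full height 522 and trims width to 522 × 4/5 = 417.60 px.
Left offset = (3073 − 417.60)/2 = 1327.70 px; top offset = 0.
Top-right is two-thirds across and one-third down within the crop:
x = 1327.70 + 2 × 417.60/3 ≈ 1606; y = 0.00 + 1 × 522.00/3 ≈ 174.

x = 1606 px, y = 174 px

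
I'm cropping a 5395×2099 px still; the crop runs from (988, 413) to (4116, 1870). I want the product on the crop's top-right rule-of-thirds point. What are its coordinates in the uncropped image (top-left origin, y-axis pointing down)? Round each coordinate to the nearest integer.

Crop width = 4116 − 988 = 3128 px; one third is 1042.67 px.
Crop height = 1870 − 413 = 1457 px; one third is 485.67 px.
The top-right point is two-thirds across and one-third down within the crop:
x = 988 + 2 × 1042.67 ≈ 3073; y = 413 + 1 × 485.67 ≈ 899.

(3073, 899)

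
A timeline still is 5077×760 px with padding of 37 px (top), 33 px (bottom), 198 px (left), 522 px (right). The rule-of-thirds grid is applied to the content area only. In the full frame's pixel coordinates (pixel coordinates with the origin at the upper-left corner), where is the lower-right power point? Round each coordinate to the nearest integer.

Content width = 5077 − 198 − 522 = 4357 px; content height = 760 − 37 − 33 = 690 px.
Lower-right is two-thirds across and two-thirds down within the content area.
x = 198 + 2 × 4357/3 = 198 + 2904.67 ≈ 3103
y = 37 + 2 × 690/3 = 37 + 460.00 ≈ 497

x = 3103 px, y = 497 px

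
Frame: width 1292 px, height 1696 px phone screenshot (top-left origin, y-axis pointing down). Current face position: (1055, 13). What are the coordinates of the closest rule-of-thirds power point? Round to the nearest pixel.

Third lines: x ∈ {431, 861}, y ∈ {565, 1131}.
1055 is closer to x = 861; 13 is closer to y = 565.
So the nearest intersection is the upper-right power point.

x = 861 px, y = 565 px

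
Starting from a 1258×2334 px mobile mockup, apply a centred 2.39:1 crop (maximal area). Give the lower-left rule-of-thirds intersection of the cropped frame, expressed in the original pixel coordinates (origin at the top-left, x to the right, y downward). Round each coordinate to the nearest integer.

x = 419 px, y = 1255 px

1258/2334 < 2.39/1, so the 2.39:1 crop keeps the full width 1258 and trims height to 1258 × 1/2.39 = 526.36 px.
Top offset = (2334 − 526.36)/2 = 903.82 px; left offset = 0.
Lower-left is one-third across and two-thirds down within the crop:
x = 0.00 + 1 × 1258.00/3 ≈ 419; y = 903.82 + 2 × 526.36/3 ≈ 1255.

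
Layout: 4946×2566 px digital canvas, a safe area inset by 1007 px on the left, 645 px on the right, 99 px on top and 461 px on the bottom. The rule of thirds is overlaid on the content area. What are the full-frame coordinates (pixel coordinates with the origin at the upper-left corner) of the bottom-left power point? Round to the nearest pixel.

Content width = 4946 − 1007 − 645 = 3294 px; content height = 2566 − 99 − 461 = 2006 px.
Bottom-left is one-third across and two-thirds down within the content area.
x = 1007 + 1 × 3294/3 = 1007 + 1098.00 ≈ 2105
y = 99 + 2 × 2006/3 = 99 + 1337.33 ≈ 1436

(2105, 1436)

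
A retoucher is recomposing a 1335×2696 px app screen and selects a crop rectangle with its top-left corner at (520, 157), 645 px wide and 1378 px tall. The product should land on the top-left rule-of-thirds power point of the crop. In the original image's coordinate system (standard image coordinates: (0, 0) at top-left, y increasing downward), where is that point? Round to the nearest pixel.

x = 735 px, y = 616 px

One third of the crop width 645 is 215.00 px.
One third of the crop height 1378 is 459.33 px.
The top-left point is one-third across and one-third down within the crop:
x = 520 + 1 × 215.00 ≈ 735; y = 157 + 1 × 459.33 ≈ 616.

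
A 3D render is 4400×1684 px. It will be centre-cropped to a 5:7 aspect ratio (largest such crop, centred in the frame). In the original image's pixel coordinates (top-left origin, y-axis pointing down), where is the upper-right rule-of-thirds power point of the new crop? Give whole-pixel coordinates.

4400/1684 > 5/7, so the 5:7 crop keeps the full height 1684 and trims width to 1684 × 5/7 = 1202.86 px.
Left offset = (4400 − 1202.86)/2 = 1598.57 px; top offset = 0.
Upper-right is two-thirds across and one-third down within the crop:
x = 1598.57 + 2 × 1202.86/3 ≈ 2400; y = 0.00 + 1 × 1684.00/3 ≈ 561.

x = 2400 px, y = 561 px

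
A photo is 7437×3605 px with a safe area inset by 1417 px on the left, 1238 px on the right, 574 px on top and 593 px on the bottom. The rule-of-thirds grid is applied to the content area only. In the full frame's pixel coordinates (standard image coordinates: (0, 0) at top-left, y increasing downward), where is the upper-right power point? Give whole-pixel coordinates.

x = 4605 px, y = 1387 px

Content width = 7437 − 1417 − 1238 = 4782 px; content height = 3605 − 574 − 593 = 2438 px.
Upper-right is two-thirds across and one-third down within the content area.
x = 1417 + 2 × 4782/3 = 1417 + 3188.00 ≈ 4605
y = 574 + 1 × 2438/3 = 574 + 812.67 ≈ 1387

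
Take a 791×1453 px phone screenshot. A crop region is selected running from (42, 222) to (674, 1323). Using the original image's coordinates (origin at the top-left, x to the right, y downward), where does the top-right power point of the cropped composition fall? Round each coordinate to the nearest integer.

x = 463 px, y = 589 px

Crop width = 674 − 42 = 632 px; one third is 210.67 px.
Crop height = 1323 − 222 = 1101 px; one third is 367.00 px.
The top-right point is two-thirds across and one-third down within the crop:
x = 42 + 2 × 210.67 ≈ 463; y = 222 + 1 × 367.00 ≈ 589.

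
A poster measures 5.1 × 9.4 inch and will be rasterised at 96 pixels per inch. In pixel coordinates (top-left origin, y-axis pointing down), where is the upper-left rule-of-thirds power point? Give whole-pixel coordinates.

x = 163 px, y = 301 px

In pixels the canvas is 5.1 × 96 = 489.6 wide and 9.4 × 96 = 902.4 tall.
The upper-left point is one-third across and one-third down:
x = 1 × 489.6/3 ≈ 163; y = 1 × 902.4/3 ≈ 301.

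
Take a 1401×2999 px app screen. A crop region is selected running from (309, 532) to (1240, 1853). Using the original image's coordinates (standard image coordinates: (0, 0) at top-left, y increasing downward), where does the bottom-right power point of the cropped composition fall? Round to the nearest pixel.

Crop width = 1240 − 309 = 931 px; one third is 310.33 px.
Crop height = 1853 − 532 = 1321 px; one third is 440.33 px.
The bottom-right point is two-thirds across and two-thirds down within the crop:
x = 309 + 2 × 310.33 ≈ 930; y = 532 + 2 × 440.33 ≈ 1413.

(930, 1413)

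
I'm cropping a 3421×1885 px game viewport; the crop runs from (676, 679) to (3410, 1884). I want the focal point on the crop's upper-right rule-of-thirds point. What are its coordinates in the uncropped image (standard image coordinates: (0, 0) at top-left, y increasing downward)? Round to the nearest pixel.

x = 2499 px, y = 1081 px

Crop width = 3410 − 676 = 2734 px; one third is 911.33 px.
Crop height = 1884 − 679 = 1205 px; one third is 401.67 px.
The upper-right point is two-thirds across and one-third down within the crop:
x = 676 + 2 × 911.33 ≈ 2499; y = 679 + 1 × 401.67 ≈ 1081.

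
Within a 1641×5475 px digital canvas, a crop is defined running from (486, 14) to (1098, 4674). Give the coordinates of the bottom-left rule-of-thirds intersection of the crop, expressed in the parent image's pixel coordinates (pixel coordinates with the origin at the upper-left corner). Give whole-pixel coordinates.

Crop width = 1098 − 486 = 612 px; one third is 204.00 px.
Crop height = 4674 − 14 = 4660 px; one third is 1553.33 px.
The bottom-left point is one-third across and two-thirds down within the crop:
x = 486 + 1 × 204.00 ≈ 690; y = 14 + 2 × 1553.33 ≈ 3121.

(690, 3121)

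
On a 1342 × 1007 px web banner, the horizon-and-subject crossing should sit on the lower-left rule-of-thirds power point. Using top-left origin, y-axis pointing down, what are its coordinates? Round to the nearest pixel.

x = 447 px, y = 671 px

The lower-left point sits one-third of the way across and two-thirds of the way down.
x = 1 × 1342/3 ≈ 447; y = 2 × 1007/3 ≈ 671.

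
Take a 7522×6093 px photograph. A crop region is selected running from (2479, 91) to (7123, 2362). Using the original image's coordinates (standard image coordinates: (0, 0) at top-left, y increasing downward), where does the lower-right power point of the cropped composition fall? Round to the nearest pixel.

Crop width = 7123 − 2479 = 4644 px; one third is 1548.00 px.
Crop height = 2362 − 91 = 2271 px; one third is 757.00 px.
The lower-right point is two-thirds across and two-thirds down within the crop:
x = 2479 + 2 × 1548.00 ≈ 5575; y = 91 + 2 × 757.00 ≈ 1605.

(5575, 1605)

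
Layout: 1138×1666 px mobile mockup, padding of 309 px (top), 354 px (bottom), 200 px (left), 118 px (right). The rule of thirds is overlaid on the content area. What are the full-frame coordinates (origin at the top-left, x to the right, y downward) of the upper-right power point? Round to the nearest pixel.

Content width = 1138 − 200 − 118 = 820 px; content height = 1666 − 309 − 354 = 1003 px.
Upper-right is two-thirds across and one-third down within the content area.
x = 200 + 2 × 820/3 = 200 + 546.67 ≈ 747
y = 309 + 1 × 1003/3 = 309 + 334.33 ≈ 643

x = 747 px, y = 643 px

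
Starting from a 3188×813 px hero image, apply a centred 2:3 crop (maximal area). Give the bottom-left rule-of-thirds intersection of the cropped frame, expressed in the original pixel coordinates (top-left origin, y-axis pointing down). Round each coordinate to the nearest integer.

3188/813 > 2/3, so the 2:3 crop keeps the full height 813 and trims width to 813 × 2/3 = 542.00 px.
Left offset = (3188 − 542.00)/2 = 1323.00 px; top offset = 0.
Bottom-left is one-third across and two-thirds down within the crop:
x = 1323.00 + 1 × 542.00/3 ≈ 1504; y = 0.00 + 2 × 813.00/3 ≈ 542.

x = 1504 px, y = 542 px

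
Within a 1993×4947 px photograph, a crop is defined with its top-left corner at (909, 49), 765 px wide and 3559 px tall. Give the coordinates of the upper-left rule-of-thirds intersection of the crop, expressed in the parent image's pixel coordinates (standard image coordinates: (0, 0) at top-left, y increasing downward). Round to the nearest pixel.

x = 1164 px, y = 1235 px

One third of the crop width 765 is 255.00 px.
One third of the crop height 3559 is 1186.33 px.
The upper-left point is one-third across and one-third down within the crop:
x = 909 + 1 × 255.00 ≈ 1164; y = 49 + 1 × 1186.33 ≈ 1235.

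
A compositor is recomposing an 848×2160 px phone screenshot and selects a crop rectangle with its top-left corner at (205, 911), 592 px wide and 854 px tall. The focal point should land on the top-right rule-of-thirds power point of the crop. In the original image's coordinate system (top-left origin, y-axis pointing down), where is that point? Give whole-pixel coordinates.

One third of the crop width 592 is 197.33 px.
One third of the crop height 854 is 284.67 px.
The top-right point is two-thirds across and one-third down within the crop:
x = 205 + 2 × 197.33 ≈ 600; y = 911 + 1 × 284.67 ≈ 1196.

x = 600 px, y = 1196 px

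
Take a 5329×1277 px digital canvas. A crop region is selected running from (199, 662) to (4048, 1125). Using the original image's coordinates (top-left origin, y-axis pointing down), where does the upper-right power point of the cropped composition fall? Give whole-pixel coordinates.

(2765, 816)

Crop width = 4048 − 199 = 3849 px; one third is 1283.00 px.
Crop height = 1125 − 662 = 463 px; one third is 154.33 px.
The upper-right point is two-thirds across and one-third down within the crop:
x = 199 + 2 × 1283.00 ≈ 2765; y = 662 + 1 × 154.33 ≈ 816.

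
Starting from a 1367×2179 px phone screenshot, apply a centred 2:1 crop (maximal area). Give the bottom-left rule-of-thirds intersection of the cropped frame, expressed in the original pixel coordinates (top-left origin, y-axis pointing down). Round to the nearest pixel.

x = 456 px, y = 1203 px

1367/2179 < 2/1, so the 2:1 crop keeps the full width 1367 and trims height to 1367 × 1/2 = 683.50 px.
Top offset = (2179 − 683.50)/2 = 747.75 px; left offset = 0.
Bottom-left is one-third across and two-thirds down within the crop:
x = 0.00 + 1 × 1367.00/3 ≈ 456; y = 747.75 + 2 × 683.50/3 ≈ 1203.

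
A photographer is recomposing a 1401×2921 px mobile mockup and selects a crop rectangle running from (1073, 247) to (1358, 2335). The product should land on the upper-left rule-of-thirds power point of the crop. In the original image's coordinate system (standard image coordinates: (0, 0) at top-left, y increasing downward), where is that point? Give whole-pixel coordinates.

Crop width = 1358 − 1073 = 285 px; one third is 95.00 px.
Crop height = 2335 − 247 = 2088 px; one third is 696.00 px.
The upper-left point is one-third across and one-third down within the crop:
x = 1073 + 1 × 95.00 ≈ 1168; y = 247 + 1 × 696.00 ≈ 943.

x = 1168 px, y = 943 px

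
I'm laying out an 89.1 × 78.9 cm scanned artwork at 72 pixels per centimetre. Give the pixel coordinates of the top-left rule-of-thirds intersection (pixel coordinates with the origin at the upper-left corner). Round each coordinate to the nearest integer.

(2138, 1894)

In pixels the canvas is 89.1 × 72 = 6415.2 wide and 78.9 × 72 = 5680.8 tall.
The top-left point is one-third across and one-third down:
x = 1 × 6415.2/3 ≈ 2138; y = 1 × 5680.8/3 ≈ 1894.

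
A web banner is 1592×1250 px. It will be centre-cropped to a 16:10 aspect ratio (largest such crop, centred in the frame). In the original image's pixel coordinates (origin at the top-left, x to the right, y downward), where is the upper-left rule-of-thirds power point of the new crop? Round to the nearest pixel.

1592/1250 < 16/10, so the 16:10 crop keeps the full width 1592 and trims height to 1592 × 10/16 = 995.00 px.
Top offset = (1250 − 995.00)/2 = 127.50 px; left offset = 0.
Upper-left is one-third across and one-third down within the crop:
x = 0.00 + 1 × 1592.00/3 ≈ 531; y = 127.50 + 1 × 995.00/3 ≈ 459.

(531, 459)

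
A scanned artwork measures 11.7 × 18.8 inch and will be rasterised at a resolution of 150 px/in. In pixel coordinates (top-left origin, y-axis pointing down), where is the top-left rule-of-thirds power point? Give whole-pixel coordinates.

(585, 940)

In pixels the canvas is 11.7 × 150 = 1755 wide and 18.8 × 150 = 2820 tall.
The top-left point is one-third across and one-third down:
x = 1 × 1755/3 ≈ 585; y = 1 × 2820/3 ≈ 940.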